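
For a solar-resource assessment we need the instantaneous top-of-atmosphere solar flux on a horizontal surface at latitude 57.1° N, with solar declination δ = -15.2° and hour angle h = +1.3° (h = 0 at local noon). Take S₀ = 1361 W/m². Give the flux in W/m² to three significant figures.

414 W/m²

cos θ_z = sin φ sin δ + cos φ cos δ cos h = -0.220139 + 0.524037 = 0.303898.
Flux = S₀ · cos θ_z = 1361 × 0.303898 = 413.6 W/m².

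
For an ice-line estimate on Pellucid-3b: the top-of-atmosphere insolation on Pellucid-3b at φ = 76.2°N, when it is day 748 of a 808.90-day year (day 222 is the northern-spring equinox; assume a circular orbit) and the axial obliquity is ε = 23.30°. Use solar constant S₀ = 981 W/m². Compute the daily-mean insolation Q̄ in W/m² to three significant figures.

Solar longitude: λ_s = 360° × (748 − 222)/808.90 = 234.096°.
sin δ = sin 23.30° × sin 234.096° = -0.32039, so δ = -18.687°.
cos H₀ = −tan(+76.2°) tan(-18.687°) = 1.3770 ≥ 1 ⇒ polar night, H₀ = 0 and Q̄ = 0.

Q̄ ≈ 0.00 W/m²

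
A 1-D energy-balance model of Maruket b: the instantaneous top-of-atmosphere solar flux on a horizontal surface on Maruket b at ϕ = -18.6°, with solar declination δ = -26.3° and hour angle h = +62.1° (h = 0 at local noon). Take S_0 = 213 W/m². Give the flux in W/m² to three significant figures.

115 W/m²

cos θ_z = sin ϕ sin δ + cos ϕ cos δ cos h = 0.141322 + 0.397582 = 0.538904.
Flux = S_0 · cos θ_z = 213 × 0.538904 = 114.8 W/m².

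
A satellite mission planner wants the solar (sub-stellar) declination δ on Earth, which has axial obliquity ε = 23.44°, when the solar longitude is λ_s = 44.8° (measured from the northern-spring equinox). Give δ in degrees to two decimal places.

sin δ = sin ε · sin λ_s = sin 23.44° × sin 44.8° = 0.280295.
δ = arcsin(0.280295) = +16.28°.

δ = +16.28°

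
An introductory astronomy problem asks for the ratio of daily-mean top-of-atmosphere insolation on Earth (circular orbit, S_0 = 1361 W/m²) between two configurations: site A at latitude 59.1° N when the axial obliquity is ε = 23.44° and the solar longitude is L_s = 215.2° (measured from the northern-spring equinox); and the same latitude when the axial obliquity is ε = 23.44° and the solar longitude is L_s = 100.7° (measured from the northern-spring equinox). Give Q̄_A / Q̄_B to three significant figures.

— Configuration A (ϕ=+59.1°):
Solar declination: sin δ = sin ε · sin L_s = sin 23.44° × sin 215.2° = -0.22930, so δ = -13.256°.
cos h₀ = −tan(+59.1°) tan(-13.256°) = 0.3936, h₀ = 1.1662 rad.
Bracket: h₀ sin ϕ sin δ + cos ϕ cos δ sin h₀ = 1.1662×0.85806×-0.22930 + 0.51354×0.97336×0.91927 = -0.229454 + 0.459506 = 0.230052.
Q̄ = (S_0/π) × [bracket] = (1361/π) × 0.230052 = 99.663 W/m².
— Configuration B (ϕ=+59.1°):
Solar declination: sin δ = sin ε · sin L_s = sin 23.44° × sin 100.7° = 0.39087, so δ = +23.009°.
cos h₀ = −tan(+59.1°) tan(+23.009°) = -0.7095, h₀ = 2.3597 rad.
Bracket: h₀ sin ϕ sin δ + cos ϕ cos δ sin h₀ = 2.3597×0.85806×0.39087 + 0.51354×0.92045×0.70466 = 0.791420 + 0.333084 = 1.124504.
Q̄ = (S_0/π) × [bracket] = (1361/π) × 1.124504 = 487.16 W/m².
Ratio Q̄_A / Q̄_B = 99.663 / 487.16 = 0.2046.

Q̄_A / Q̄_B ≈ 0.205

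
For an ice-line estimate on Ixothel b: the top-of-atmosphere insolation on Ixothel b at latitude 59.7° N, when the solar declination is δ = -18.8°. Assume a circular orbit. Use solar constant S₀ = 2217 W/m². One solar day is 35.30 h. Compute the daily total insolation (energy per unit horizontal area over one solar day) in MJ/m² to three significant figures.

11.1 MJ/m²

cos H₀ = −tan(+59.7°) tan(-18.800°) = 0.5826, H₀ = 0.9489 rad.
Bracket: H₀ sin φ sin δ + cos φ cos δ sin H₀ = 0.9489×0.86340×-0.32227 + 0.50453×0.94665×0.81278 = -0.264029 + 0.388195 = 0.124166.
Q̄ = (S₀/π) × [bracket] = (2217/π) × 0.124166 = 87.623 W/m².
Daily total = Q̄ × 35.30 h × 3600 s/h = 87.623 × 35.30 × 3600 / 10⁶ = 11.14 MJ/m².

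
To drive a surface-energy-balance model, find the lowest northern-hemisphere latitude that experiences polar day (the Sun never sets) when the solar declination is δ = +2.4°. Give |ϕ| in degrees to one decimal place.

Polar day requires cos h₀ = −tan ϕ tan δ ≤ −1, i.e. tan ϕ tan δ ≥ 1.
The boundary is |tan ϕ| · |tan δ| = 1, so |ϕ| = 90° − |δ| = 90° − 2.4° = 87.6° in the northern hemisphere.

|ϕ| = 87.6°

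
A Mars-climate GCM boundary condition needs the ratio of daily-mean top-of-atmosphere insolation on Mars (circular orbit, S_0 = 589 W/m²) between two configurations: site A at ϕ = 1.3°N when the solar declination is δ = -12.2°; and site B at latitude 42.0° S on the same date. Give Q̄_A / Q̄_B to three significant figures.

— Configuration A (ϕ=+1.3°):
cos h₀ = −tan(+1.3°) tan(-12.200°) = 0.0049, h₀ = 1.5659 rad.
Bracket: h₀ sin ϕ sin δ + cos ϕ cos δ sin h₀ = 1.5659×0.02269×-0.21132 + 0.99974×0.97742×0.99999 = -0.007508 + 0.977156 = 0.969648.
Q̄ = (S_0/π) × [bracket] = (589/π) × 0.969648 = 181.79 W/m².
— Configuration B (ϕ=-42.0°):
cos h₀ = −tan(-42.0°) tan(-12.200°) = -0.1947, h₀ = 1.7667 rad.
Bracket: h₀ sin ϕ sin δ + cos ϕ cos δ sin h₀ = 1.7667×-0.66913×-0.21132 + 0.74314×0.97742×0.98087 = 0.249812 + 0.712465 = 0.962277.
Q̄ = (S_0/π) × [bracket] = (589/π) × 0.962277 = 180.41 W/m².
Ratio Q̄_A / Q̄_B = 181.79 / 180.41 = 1.008.

Q̄_A / Q̄_B ≈ 1.01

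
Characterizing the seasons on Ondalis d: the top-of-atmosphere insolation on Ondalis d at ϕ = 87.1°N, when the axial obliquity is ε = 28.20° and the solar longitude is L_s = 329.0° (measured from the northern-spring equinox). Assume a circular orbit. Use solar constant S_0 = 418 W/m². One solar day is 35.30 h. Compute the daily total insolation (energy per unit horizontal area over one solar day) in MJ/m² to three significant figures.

Solar declination: sin δ = sin ε · sin L_s = sin 28.20° × sin 329.0° = -0.24338, so δ = -14.086°.
cos h₀ = −tan(+87.1°) tan(-14.086°) = 4.9534 ≥ 1 ⇒ polar night, h₀ = 0 and Q̄ = 0.
Daily total = Q̄ × 35.30 h × 3600 s/h = 0.00 MJ/m².

0.00 MJ/m²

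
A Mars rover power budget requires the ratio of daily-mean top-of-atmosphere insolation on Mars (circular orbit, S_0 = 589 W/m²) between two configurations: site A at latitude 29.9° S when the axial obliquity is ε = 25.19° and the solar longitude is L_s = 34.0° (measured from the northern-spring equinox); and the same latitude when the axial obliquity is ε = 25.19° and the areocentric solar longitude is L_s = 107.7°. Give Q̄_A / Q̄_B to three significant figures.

Q̄_A / Q̄_B ≈ 1.33

— Configuration A (ϕ=-29.9°):
Solar declination: sin δ = sin ε · sin L_s = sin 25.19° × sin 34.0° = 0.23800, so δ = +13.769°.
cos h₀ = −tan(-29.9°) tan(+13.769°) = 0.1409, h₀ = 1.4294 rad.
Bracket: h₀ sin ϕ sin δ + cos ϕ cos δ sin h₀ = 1.4294×-0.49849×0.23800 + 0.86690×0.97126×0.99002 = -0.169585 + 0.833582 = 0.663997.
Q̄ = (S_0/π) × [bracket] = (589/π) × 0.663997 = 124.49 W/m².
— Configuration B (ϕ=-29.9°):
sin δ = sin 25.19° × sin 107.7° = 0.40547, so δ = +23.921°.
cos h₀ = −tan(-29.9°) tan(+23.921°) = 0.2551, h₀ = 1.3129 rad.
Bracket: h₀ sin ϕ sin δ + cos ϕ cos δ sin h₀ = 1.3129×-0.49849×0.40547 + 0.86690×0.91411×0.96692 = -0.265367 + 0.766228 = 0.500861.
Q̄ = (S_0/π) × [bracket] = (589/π) × 0.500861 = 93.904 W/m².
Ratio Q̄_A / Q̄_B = 124.49 / 93.904 = 1.326.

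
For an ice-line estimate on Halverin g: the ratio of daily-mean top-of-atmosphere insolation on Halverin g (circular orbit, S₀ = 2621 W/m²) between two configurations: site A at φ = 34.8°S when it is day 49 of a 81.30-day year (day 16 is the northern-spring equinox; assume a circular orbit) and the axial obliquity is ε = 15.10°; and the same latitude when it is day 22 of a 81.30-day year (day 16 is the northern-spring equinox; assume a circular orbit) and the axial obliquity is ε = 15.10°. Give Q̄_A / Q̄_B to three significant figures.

Q̄_A / Q̄_B ≈ 0.962

— Configuration A (φ=-34.8°):
Solar longitude: λ_s = 360° × (49 − 16)/81.30 = 146.125°.
sin δ = sin 15.10° × sin 146.125° = 0.14520, so δ = +8.349°.
cos H₀ = −tan(-34.8°) tan(+8.349°) = 0.1020, H₀ = 1.4686 rad.
Bracket: H₀ sin φ sin δ + cos φ cos δ sin H₀ = 1.4686×-0.57071×0.14520 + 0.82115×0.98940×0.99478 = -0.121699 + 0.808205 = 0.686506.
Q̄ = (S₀/π) × [bracket] = (2621/π) × 0.686506 = 572.75 W/m².
— Configuration B (φ=-34.8°):
Solar longitude: λ_s = 360° × (22 − 16)/81.30 = 26.568°.
sin δ = sin 15.10° × sin 26.568° = 0.11651, so δ = +6.691°.
cos H₀ = −tan(-34.8°) tan(+6.691°) = 0.0815, H₀ = 1.4892 rad.
Bracket: H₀ sin φ sin δ + cos φ cos δ sin H₀ = 1.4892×-0.57071×0.11651 + 0.82115×0.99319×0.99667 = -0.099022 + 0.812842 = 0.713820.
Q̄ = (S₀/π) × [bracket] = (2621/π) × 0.713820 = 595.53 W/m².
Ratio Q̄_A / Q̄_B = 572.75 / 595.53 = 0.9617.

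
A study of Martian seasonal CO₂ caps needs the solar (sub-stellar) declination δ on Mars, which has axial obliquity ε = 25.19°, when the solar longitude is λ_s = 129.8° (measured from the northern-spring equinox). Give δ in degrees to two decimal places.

sin δ = sin ε · sin λ_s = sin 25.19° × sin 129.8° = 0.326998.
δ = arcsin(0.326998) = +19.09°.

δ = +19.09°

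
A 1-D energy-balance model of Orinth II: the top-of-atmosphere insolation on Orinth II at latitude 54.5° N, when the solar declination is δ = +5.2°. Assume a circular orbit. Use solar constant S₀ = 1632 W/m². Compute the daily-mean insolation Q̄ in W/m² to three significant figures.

Q̄ ≈ 363 W/m²

cos H₀ = −tan(+54.5°) tan(+5.200°) = -0.1276, H₀ = 1.6987 rad.
Bracket: H₀ sin φ sin δ + cos φ cos δ sin H₀ = 1.6987×0.81412×0.09063 + 0.58070×0.99588×0.99183 = 0.125336 + 0.573583 = 0.698919.
Q̄ = (S₀/π) × [bracket] = (1632/π) × 0.698919 = 363.1 W/m².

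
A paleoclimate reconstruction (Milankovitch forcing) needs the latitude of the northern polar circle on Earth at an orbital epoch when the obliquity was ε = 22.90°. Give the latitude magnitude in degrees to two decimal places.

The polar circle is the lowest latitude that experiences at least one full rotation of continuous daylight at the northern-summer solstice; it lies at |φ| = 90° − ε = 90° − 22.90° = 67.10°.

67.10°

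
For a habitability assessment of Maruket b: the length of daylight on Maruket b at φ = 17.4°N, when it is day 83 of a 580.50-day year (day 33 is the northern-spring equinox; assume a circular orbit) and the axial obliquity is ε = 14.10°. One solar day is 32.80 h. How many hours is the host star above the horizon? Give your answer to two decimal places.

Solar longitude: λ_s = 360° × (83 − 33)/580.50 = 31.008°.
sin δ = sin 14.10° × sin 31.008° = 0.12550, so δ = +7.210°.
cos H₀ = −tan φ · tan δ = −tan(+17.4°) × tan(+7.210°) = -0.0396, so H₀ = 1.6104 rad = 92.27°.
Daylight = 2H₀/(2π) × 32.80 h = (1.6104/π) × 32.80 = 16.81 h.

16.81 h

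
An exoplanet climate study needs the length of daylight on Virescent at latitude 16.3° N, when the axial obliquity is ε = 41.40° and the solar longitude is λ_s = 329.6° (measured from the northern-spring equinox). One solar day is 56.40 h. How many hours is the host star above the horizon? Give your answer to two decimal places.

26.33 h

Solar declination: sin δ = sin ε · sin λ_s = sin 41.40° × sin 329.6° = -0.33465, so δ = -19.551°.
cos H₀ = −tan φ · tan δ = −tan(+16.3°) × tan(-19.551°) = 0.1038, so H₀ = 1.4668 rad = 84.04°.
Daylight = 2H₀/(2π) × 56.40 h = (1.4668/π) × 56.40 = 26.33 h.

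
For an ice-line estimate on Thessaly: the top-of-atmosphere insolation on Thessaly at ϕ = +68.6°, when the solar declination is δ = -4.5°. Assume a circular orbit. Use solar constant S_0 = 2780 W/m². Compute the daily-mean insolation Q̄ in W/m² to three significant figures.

cos h₀ = −tan(+68.6°) tan(-4.500°) = 0.2008, h₀ = 1.3686 rad.
Bracket: h₀ sin ϕ sin δ + cos ϕ cos δ sin h₀ = 1.3686×0.93106×-0.07846 + 0.36488×0.99692×0.97963 = -0.099978 + 0.356346 = 0.256368.
Q̄ = (S_0/π) × [bracket] = (2780/π) × 0.256368 = 226.9 W/m².

Q̄ ≈ 227 W/m²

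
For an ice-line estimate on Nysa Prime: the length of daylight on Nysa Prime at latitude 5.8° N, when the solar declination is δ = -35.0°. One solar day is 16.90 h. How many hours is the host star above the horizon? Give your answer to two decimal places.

8.07 h

cos H₀ = −tan φ · tan δ = −tan(+5.8°) × tan(-35.000°) = 0.0711, so H₀ = 1.4996 rad = 85.92°.
Daylight = 2H₀/(2π) × 16.90 h = (1.4996/π) × 16.90 = 8.07 h.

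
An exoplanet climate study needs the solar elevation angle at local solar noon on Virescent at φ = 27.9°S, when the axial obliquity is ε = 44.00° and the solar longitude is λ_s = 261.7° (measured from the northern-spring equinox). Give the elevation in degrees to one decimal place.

74.5°

Solar declination: sin δ = sin ε · sin λ_s = sin 44.00° × sin 261.7° = -0.68738, so δ = -43.423°.
At local noon the hour angle is zero, so the zenith angle equals |φ − δ| = |-27.9° − (-43.423°)| = 15.523°.
Elevation = 90° − 15.523° = 74.5°.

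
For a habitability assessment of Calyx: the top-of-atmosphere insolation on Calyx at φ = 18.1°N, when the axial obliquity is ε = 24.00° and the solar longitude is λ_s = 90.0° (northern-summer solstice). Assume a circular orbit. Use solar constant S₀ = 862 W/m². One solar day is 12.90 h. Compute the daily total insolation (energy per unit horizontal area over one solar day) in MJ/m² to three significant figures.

13.7 MJ/m²

Solar declination: sin δ = sin ε · sin λ_s = sin 24.00° × sin 90.0° = 0.40674, so δ = +24.000°.
cos H₀ = −tan(+18.1°) tan(+24.000°) = -0.1455, H₀ = 1.7168 rad.
Bracket: H₀ sin φ sin δ + cos φ cos δ sin H₀ = 1.7168×0.31068×0.40674 + 0.95052×0.91355×0.98935 = 0.216945 + 0.859100 = 1.076045.
Q̄ = (S₀/π) × [bracket] = (862/π) × 1.076045 = 295.25 W/m².
Daily total = Q̄ × 12.90 h × 3600 s/h = 295.25 × 12.90 × 3600 / 10⁶ = 13.71 MJ/m².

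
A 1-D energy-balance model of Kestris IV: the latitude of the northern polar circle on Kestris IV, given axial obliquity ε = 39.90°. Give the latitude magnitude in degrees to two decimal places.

50.10°

The polar circle is the lowest latitude that experiences at least one full rotation of continuous daylight at the northern-summer solstice; it lies at |φ| = 90° − ε = 90° − 39.90° = 50.10°.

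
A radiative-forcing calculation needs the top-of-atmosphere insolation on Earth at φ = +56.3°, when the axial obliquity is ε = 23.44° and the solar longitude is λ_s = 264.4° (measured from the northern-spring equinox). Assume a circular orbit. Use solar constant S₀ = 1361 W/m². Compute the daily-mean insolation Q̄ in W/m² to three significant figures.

Solar declination: sin δ = sin ε · sin λ_s = sin 23.44° × sin 264.4° = -0.39589, so δ = -23.321°.
cos H₀ = −tan(+56.3°) tan(-23.321°) = 0.6464, H₀ = 0.8679 rad.
Bracket: H₀ sin φ sin δ + cos φ cos δ sin H₀ = 0.8679×0.83195×-0.39589 + 0.55484×0.91830×0.76298 = -0.285852 + 0.388746 = 0.102894.
Q̄ = (S₀/π) × [bracket] = (1361/π) × 0.102894 = 44.58 W/m².

Q̄ ≈ 44.6 W/m²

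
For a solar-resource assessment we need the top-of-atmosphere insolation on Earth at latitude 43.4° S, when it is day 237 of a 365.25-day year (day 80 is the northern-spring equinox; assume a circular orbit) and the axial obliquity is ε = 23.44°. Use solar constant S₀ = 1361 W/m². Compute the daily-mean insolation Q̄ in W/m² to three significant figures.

Solar longitude: λ_s = 360° × (237 − 80)/365.25 = 154.743°.
sin δ = sin 23.44° × sin 154.743° = 0.16973, so δ = +9.772°.
cos H₀ = −tan(-43.4°) tan(+9.772°) = 0.1629, H₀ = 1.4072 rad.
Bracket: H₀ sin φ sin δ + cos φ cos δ sin H₀ = 1.4072×-0.68709×0.16973 + 0.72657×0.98549×0.98665 = -0.164107 + 0.706469 = 0.542362.
Q̄ = (S₀/π) × [bracket] = (1361/π) × 0.542362 = 235.0 W/m².

Q̄ ≈ 235 W/m²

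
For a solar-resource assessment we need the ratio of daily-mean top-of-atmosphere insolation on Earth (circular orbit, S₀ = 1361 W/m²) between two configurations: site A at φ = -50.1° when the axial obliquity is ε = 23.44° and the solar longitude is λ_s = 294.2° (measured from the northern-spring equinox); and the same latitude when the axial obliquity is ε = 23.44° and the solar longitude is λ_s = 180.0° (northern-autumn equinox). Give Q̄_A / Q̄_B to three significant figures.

Q̄_A / Q̄_B ≈ 1.72

— Configuration A (φ=-50.1°):
Solar declination: sin δ = sin ε · sin λ_s = sin 23.44° × sin 294.2° = -0.36283, so δ = -21.274°.
cos H₀ = −tan(-50.1°) tan(-21.274°) = -0.4657, H₀ = 2.0552 rad.
Bracket: H₀ sin φ sin δ + cos φ cos δ sin H₀ = 2.0552×-0.76717×-0.36283 + 0.64145×0.93185×0.88496 = 0.572070 + 0.528972 = 1.101042.
Q̄ = (S₀/π) × [bracket] = (1361/π) × 1.101042 = 476.99 W/m².
— Configuration B (φ=-50.1°):
Solar declination: sin δ = sin ε · sin λ_s = sin 23.44° × sin 180.0° = 0.00000, so δ = +0.000°.
cos H₀ = −tan(-50.1°) tan(+0.000°) = 0.0000, H₀ = 1.5708 rad.
Bracket: H₀ sin φ sin δ + cos φ cos δ sin H₀ = 1.5708×-0.76717×0.00000 + 0.64145×1.00000×1.00000 = -0.000000 + 0.641450 = 0.641450.
Q̄ = (S₀/π) × [bracket] = (1361/π) × 0.641450 = 277.89 W/m².
Ratio Q̄_A / Q̄_B = 476.99 / 277.89 = 1.716.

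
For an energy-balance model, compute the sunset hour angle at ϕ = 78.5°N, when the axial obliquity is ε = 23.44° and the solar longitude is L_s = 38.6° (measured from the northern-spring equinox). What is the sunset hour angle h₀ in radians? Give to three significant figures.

h₀ = 3.14 rad

Solar declination: sin δ = sin ε · sin L_s = sin 23.44° × sin 38.6° = 0.24817, so δ = +14.369°.
Sunrise equation: cos h₀ = −tan ϕ · tan δ = -1.2592 ≤ −1, so the Sun never sets (polar day) and h₀ = π.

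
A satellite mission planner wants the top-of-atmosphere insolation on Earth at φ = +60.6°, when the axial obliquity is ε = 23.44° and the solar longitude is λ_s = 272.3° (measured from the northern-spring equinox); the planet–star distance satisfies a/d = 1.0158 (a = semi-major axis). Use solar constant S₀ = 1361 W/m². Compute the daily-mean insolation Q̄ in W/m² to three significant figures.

Q̄ ≈ 21.4 W/m²

Solar declination: sin δ = sin ε · sin λ_s = sin 23.44° × sin 272.3° = -0.39747, so δ = -23.420°.
cos H₀ = −tan(+60.6°) tan(-23.420°) = 0.7687, H₀ = 0.6940 rad.
Bracket: H₀ sin φ sin δ + cos φ cos δ sin H₀ = 0.6940×0.87121×-0.39747 + 0.49090×0.91762×0.63958 = -0.240318 + 0.288105 = 0.047787.
Inverse-square distance factor (a/d)² = 1.0158² = 1.031850.
Q̄ = (S₀/π) × 1.031850 × [bracket] = (1361/π) × 1.031850 × 0.047787 = 21.36 W/m².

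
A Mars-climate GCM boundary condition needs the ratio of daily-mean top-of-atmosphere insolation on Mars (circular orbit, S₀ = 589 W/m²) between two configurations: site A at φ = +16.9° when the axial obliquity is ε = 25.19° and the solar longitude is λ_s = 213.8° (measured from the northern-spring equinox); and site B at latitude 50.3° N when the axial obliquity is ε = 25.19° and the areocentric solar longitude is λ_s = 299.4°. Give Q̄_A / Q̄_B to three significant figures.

— Configuration A (φ=+16.9°):
Solar declination: sin δ = sin ε · sin λ_s = sin 25.19° × sin 213.8° = -0.23677, so δ = -13.696°.
cos H₀ = −tan(+16.9°) tan(-13.696°) = 0.0740, H₀ = 1.4967 rad.
Bracket: H₀ sin φ sin δ + cos φ cos δ sin H₀ = 1.4967×0.29070×-0.23677 + 0.95681×0.97157×0.99726 = -0.103016 + 0.927061 = 0.824045.
Q̄ = (S₀/π) × [bracket] = (589/π) × 0.824045 = 154.50 W/m².
— Configuration B (φ=+50.3°):
sin δ = sin 25.19° × sin 299.4° = -0.37081, so δ = -21.765°.
cos H₀ = −tan(+50.3°) tan(-21.765°) = 0.4809, H₀ = 1.0691 rad.
Bracket: H₀ sin φ sin δ + cos φ cos δ sin H₀ = 1.0691×0.76940×-0.37081 + 0.63877×0.92871×0.87676 = -0.305016 + 0.520122 = 0.215106.
Q̄ = (S₀/π) × [bracket] = (589/π) × 0.215106 = 40.329 W/m².
Ratio Q̄_A / Q̄_B = 154.50 / 40.329 = 3.831.

Q̄_A / Q̄_B ≈ 3.83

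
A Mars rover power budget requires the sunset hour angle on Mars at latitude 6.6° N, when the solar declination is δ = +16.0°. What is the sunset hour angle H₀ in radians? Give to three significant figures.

H₀ = 1.60 rad

cos H₀ = −tan φ · tan δ = −tan(+6.6°) × tan(+16.000°) = -0.0332, so H₀ = 1.6040 rad = 91.90°.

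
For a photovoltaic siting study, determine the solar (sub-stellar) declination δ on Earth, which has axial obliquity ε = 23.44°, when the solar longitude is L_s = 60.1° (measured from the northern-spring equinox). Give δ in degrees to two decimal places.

sin δ = sin ε · sin L_s = sin 23.44° × sin 60.1° = 0.344842.
δ = arcsin(0.344842) = +20.17°.

δ = +20.17°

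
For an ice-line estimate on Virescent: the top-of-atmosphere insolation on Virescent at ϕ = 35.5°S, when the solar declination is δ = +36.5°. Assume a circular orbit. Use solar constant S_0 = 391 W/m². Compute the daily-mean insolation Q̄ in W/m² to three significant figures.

Q̄ ≈ 25.6 W/m²

cos h₀ = −tan(-35.5°) tan(+36.500°) = 0.5278, h₀ = 1.0148 rad.
Bracket: h₀ sin ϕ sin δ + cos ϕ cos δ sin h₀ = 1.0148×-0.58070×0.59482 + 0.81412×0.80386×0.84936 = -0.350524 + 0.555854 = 0.205330.
Q̄ = (S_0/π) × [bracket] = (391/π) × 0.205330 = 25.56 W/m².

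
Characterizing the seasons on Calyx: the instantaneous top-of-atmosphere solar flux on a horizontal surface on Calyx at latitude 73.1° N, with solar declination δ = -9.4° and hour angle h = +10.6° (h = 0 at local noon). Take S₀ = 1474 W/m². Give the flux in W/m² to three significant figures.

185 W/m²

cos θ_z = sin φ sin δ + cos φ cos δ cos h = -0.156272 + 0.281905 = 0.125633.
Flux = S₀ · cos θ_z = 1474 × 0.125633 = 185.2 W/m².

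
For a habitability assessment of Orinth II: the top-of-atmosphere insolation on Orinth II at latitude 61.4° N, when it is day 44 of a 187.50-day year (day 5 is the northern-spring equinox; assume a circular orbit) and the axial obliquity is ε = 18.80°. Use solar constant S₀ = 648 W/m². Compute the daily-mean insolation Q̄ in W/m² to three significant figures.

Q̄ ≈ 200 W/m²

Solar longitude: λ_s = 360° × (44 − 5)/187.50 = 74.880°.
sin δ = sin 18.80° × sin 74.880° = 0.31111, so δ = +18.126°.
cos H₀ = −tan(+61.4°) tan(+18.126°) = -0.6004, H₀ = 2.2148 rad.
Bracket: H₀ sin φ sin δ + cos φ cos δ sin H₀ = 2.2148×0.87798×0.31111 + 0.47869×0.95037×0.79969 = 0.604969 + 0.363805 = 0.968774.
Q̄ = (S₀/π) × [bracket] = (648/π) × 0.968774 = 199.8 W/m².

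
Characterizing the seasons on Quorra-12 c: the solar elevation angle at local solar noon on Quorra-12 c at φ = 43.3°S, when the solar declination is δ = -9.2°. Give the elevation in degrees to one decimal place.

At local noon the hour angle is zero, so the zenith angle equals |φ − δ| = |-43.3° − (-9.200°)| = 34.100°.
Elevation = 90° − 34.100° = 55.9°.

55.9°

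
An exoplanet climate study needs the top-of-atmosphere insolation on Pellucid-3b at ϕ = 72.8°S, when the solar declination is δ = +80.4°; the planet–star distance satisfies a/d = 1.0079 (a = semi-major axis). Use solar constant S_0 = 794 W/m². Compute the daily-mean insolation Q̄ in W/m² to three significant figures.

cos h₀ = −tan(-72.8°) tan(+80.400°) = 19.0997 ≥ 1 ⇒ polar night, h₀ = 0 and Q̄ = 0.
Inverse-square distance factor (a/d)² = 1.0079² = 1.015862.

Q̄ ≈ 0.00 W/m²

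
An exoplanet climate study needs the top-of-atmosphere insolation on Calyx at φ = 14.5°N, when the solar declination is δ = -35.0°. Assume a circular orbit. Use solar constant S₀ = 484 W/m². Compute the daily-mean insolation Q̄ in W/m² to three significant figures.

cos H₀ = −tan(+14.5°) tan(-35.000°) = 0.1811, H₀ = 1.3887 rad.
Bracket: H₀ sin φ sin δ + cos φ cos δ sin H₀ = 1.3887×0.25038×-0.57358 + 0.96815×0.81915×0.98347 = -0.199435 + 0.779951 = 0.580516.
Q̄ = (S₀/π) × [bracket] = (484/π) × 0.580516 = 89.44 W/m².

Q̄ ≈ 89.4 W/m²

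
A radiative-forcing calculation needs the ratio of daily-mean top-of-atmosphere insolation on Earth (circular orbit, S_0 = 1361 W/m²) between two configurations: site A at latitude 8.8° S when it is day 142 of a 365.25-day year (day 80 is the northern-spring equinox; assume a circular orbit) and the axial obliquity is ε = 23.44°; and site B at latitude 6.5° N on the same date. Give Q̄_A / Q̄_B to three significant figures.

— Configuration A (ϕ=-8.8°):
Solar longitude: L_s = 360° × (142 − 80)/365.25 = 61.109°.
sin δ = sin 23.44° × sin 61.109° = 0.34828, so δ = +20.382°.
cos h₀ = −tan(-8.8°) tan(+20.382°) = 0.0575, h₀ = 1.5132 rad.
Bracket: h₀ sin ϕ sin δ + cos ϕ cos δ sin h₀ = 1.5132×-0.15299×0.34828 + 0.98823×0.93739×0.99834 = -0.080628 + 0.924819 = 0.844191.
Q̄ = (S_0/π) × [bracket] = (1361/π) × 0.844191 = 365.72 W/m².
— Configuration B (ϕ=+6.5°):
cos h₀ = −tan(+6.5°) tan(+20.382°) = -0.0423, h₀ = 1.6131 rad.
Bracket: h₀ sin ϕ sin δ + cos ϕ cos δ sin h₀ = 1.6131×0.11320×0.34828 + 0.99357×0.93739×0.99910 = 0.063597 + 0.930524 = 0.994121.
Q̄ = (S_0/π) × [bracket] = (1361/π) × 0.994121 = 430.67 W/m².
Ratio Q̄_A / Q̄_B = 365.72 / 430.67 = 0.8492.

Q̄_A / Q̄_B ≈ 0.849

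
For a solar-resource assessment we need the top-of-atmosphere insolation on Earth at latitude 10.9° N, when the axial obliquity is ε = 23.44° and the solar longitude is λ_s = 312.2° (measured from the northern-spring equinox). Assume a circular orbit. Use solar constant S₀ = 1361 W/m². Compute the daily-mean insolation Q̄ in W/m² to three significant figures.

Solar declination: sin δ = sin ε · sin λ_s = sin 23.44° × sin 312.2° = -0.29468, so δ = -17.139°.
cos H₀ = −tan(+10.9°) tan(-17.139°) = 0.0594, H₀ = 1.5114 rad.
Bracket: H₀ sin φ sin δ + cos φ cos δ sin H₀ = 1.5114×0.18910×-0.29468 + 0.98196×0.95559×0.99824 = -0.084221 + 0.936700 = 0.852479.
Q̄ = (S₀/π) × [bracket] = (1361/π) × 0.852479 = 369.3 W/m².

Q̄ ≈ 369 W/m²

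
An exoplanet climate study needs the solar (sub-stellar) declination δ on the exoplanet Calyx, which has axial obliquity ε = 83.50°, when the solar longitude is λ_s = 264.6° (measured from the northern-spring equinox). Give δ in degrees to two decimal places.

sin δ = sin ε · sin λ_s = sin 83.50° × sin 264.6° = -0.989162.
δ = arcsin(-0.989162) = -81.56°.

δ = -81.56°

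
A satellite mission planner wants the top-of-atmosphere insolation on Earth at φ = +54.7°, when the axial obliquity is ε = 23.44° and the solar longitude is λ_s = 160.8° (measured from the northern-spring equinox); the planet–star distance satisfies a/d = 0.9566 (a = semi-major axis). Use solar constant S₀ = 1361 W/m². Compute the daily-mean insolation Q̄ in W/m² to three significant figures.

Solar declination: sin δ = sin ε · sin λ_s = sin 23.44° × sin 160.8° = 0.13082, so δ = +7.517°.
cos H₀ = −tan(+54.7°) tan(+7.517°) = -0.1864, H₀ = 1.7583 rad.
Bracket: H₀ sin φ sin δ + cos φ cos δ sin H₀ = 1.7583×0.81614×0.13082 + 0.57786×0.99141×0.98248 = 0.187729 + 0.562859 = 0.750588.
Inverse-square distance factor (a/d)² = 0.9566² = 0.915084.
Q̄ = (S₀/π) × 0.915084 × [bracket] = (1361/π) × 0.915084 × 0.750588 = 297.6 W/m².

Q̄ ≈ 298 W/m²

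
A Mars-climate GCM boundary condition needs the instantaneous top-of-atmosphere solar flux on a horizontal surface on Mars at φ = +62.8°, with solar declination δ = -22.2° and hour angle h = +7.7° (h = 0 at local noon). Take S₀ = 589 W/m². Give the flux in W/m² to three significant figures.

49.1 W/m²

cos θ_z = sin φ sin δ + cos φ cos δ cos h = -0.336058 + 0.419397 = 0.083339.
Flux = S₀ · cos θ_z = 589 × 0.083339 = 49.09 W/m².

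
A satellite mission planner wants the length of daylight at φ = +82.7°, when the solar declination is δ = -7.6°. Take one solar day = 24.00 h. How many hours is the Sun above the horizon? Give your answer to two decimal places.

cos H₀ = −tan φ · tan δ = 1.0416 ≥ 1, so the Sun never rises (polar night) and H₀ = 0.
Daylight = 2H₀/(2π) × 24.00 h = (0.0000/π) × 24.00 = 0.00 h.

0.00 h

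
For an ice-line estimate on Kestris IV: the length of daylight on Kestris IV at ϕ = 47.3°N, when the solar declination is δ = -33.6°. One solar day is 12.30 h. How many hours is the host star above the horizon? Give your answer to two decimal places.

cos h₀ = −tan ϕ · tan δ = −tan(+47.3°) × tan(-33.600°) = 0.7200, so h₀ = 0.7670 rad = 43.95°.
Daylight = 2h₀/(2π) × 12.30 h = (0.7670/π) × 12.30 = 3.00 h.

3.00 h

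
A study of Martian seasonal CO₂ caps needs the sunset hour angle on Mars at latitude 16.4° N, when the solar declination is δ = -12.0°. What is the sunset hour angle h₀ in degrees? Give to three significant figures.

h₀ = 86.4°

cos h₀ = −tan ϕ · tan δ = −tan(+16.4°) × tan(-12.000°) = 0.0626, so h₀ = 1.5082 rad = 86.41°.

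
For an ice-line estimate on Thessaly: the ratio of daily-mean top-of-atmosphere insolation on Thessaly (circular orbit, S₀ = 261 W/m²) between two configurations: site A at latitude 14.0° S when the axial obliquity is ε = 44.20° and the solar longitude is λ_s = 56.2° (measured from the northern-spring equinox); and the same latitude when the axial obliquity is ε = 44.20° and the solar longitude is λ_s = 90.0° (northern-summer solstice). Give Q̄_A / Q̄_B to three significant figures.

— Configuration A (φ=-14.0°):
Solar declination: sin δ = sin ε · sin λ_s = sin 44.20° × sin 56.2° = 0.57933, so δ = +35.404°.
cos H₀ = −tan(-14.0°) tan(+35.404°) = 0.1772, H₀ = 1.3926 rad.
Bracket: H₀ sin φ sin δ + cos φ cos δ sin H₀ = 1.3926×-0.24192×0.57933 + 0.97030×0.81509×0.98417 = -0.195175 + 0.778362 = 0.583187.
Q̄ = (S₀/π) × [bracket] = (261/π) × 0.583187 = 48.451 W/m².
— Configuration B (φ=-14.0°):
Solar declination: sin δ = sin ε · sin λ_s = sin 44.20° × sin 90.0° = 0.69717, so δ = +44.200°.
cos H₀ = −tan(-14.0°) tan(+44.200°) = 0.2425, H₀ = 1.3259 rad.
Bracket: H₀ sin φ sin δ + cos φ cos δ sin H₀ = 1.3259×-0.24192×0.69717 + 0.97030×0.71691×0.97016 = -0.223625 + 0.674861 = 0.451236.
Q̄ = (S₀/π) × [bracket] = (261/π) × 0.451236 = 37.488 W/m².
Ratio Q̄_A / Q̄_B = 48.451 / 37.488 = 1.292.

Q̄_A / Q̄_B ≈ 1.29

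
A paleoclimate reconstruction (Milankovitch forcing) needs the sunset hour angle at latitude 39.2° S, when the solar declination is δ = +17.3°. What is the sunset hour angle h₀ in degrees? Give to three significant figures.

cos h₀ = −tan ϕ · tan δ = −tan(-39.2°) × tan(+17.300°) = 0.2540, so h₀ = 1.3140 rad = 75.28°.

h₀ = 75.3°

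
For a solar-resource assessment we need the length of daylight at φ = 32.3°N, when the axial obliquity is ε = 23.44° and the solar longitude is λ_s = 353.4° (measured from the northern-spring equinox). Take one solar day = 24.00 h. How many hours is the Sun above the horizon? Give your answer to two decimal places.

Solar declination: sin δ = sin ε · sin λ_s = sin 23.44° × sin 353.4° = -0.04572, so δ = -2.621°.
cos H₀ = −tan φ · tan δ = −tan(+32.3°) × tan(-2.621°) = 0.0289, so H₀ = 1.5419 rad = 88.34°.
Daylight = 2H₀/(2π) × 24.00 h = (1.5419/π) × 24.00 = 11.78 h.

11.78 h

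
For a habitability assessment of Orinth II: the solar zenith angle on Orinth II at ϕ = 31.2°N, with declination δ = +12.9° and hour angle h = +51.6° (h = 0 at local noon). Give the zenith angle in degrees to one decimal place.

θ_z = 50.7°

cos θ_z = sin ϕ sin δ + cos ϕ cos δ cos h = 0.115650 + 0.517898 = 0.633548.
θ_z = arccos(0.633548) = 50.7°.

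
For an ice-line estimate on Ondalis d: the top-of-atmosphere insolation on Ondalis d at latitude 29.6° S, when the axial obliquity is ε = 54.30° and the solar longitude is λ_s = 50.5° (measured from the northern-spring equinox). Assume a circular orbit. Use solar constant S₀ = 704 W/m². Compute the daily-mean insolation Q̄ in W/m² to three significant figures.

Solar declination: sin δ = sin ε · sin λ_s = sin 54.30° × sin 50.5° = 0.62662, so δ = +38.801°.
cos H₀ = −tan(-29.6°) tan(+38.801°) = 0.4568, H₀ = 1.0964 rad.
Bracket: H₀ sin φ sin δ + cos φ cos δ sin H₀ = 1.0964×-0.49394×0.62662 + 0.86949×0.77932×0.88958 = -0.339350 + 0.602789 = 0.263439.
Q̄ = (S₀/π) × [bracket] = (704/π) × 0.263439 = 59.03 W/m².

Q̄ ≈ 59.0 W/m²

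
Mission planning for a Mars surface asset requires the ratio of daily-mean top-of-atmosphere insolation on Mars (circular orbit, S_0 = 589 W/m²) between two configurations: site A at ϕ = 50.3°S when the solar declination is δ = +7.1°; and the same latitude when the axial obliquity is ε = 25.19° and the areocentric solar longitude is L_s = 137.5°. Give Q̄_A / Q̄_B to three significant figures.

— Configuration A (ϕ=-50.3°):
cos h₀ = −tan(-50.3°) tan(+7.100°) = 0.1500, h₀ = 1.4202 rad.
Bracket: h₀ sin ϕ sin δ + cos ϕ cos δ sin h₀ = 1.4202×-0.76940×0.12360 + 0.63877×0.99233×0.98868 = -0.135058 + 0.626695 = 0.491637.
Q̄ = (S_0/π) × [bracket] = (589/π) × 0.491637 = 92.174 W/m².
— Configuration B (ϕ=-50.3°):
sin δ = sin 25.19° × sin 137.5° = 0.28755, so δ = +16.711°.
cos h₀ = −tan(-50.3°) tan(+16.711°) = 0.3616, h₀ = 1.2008 rad.
Bracket: h₀ sin ϕ sin δ + cos ϕ cos δ sin h₀ = 1.2008×-0.76940×0.28755 + 0.63877×0.95777×0.93232 = -0.265666 + 0.570388 = 0.304722.
Q̄ = (S_0/π) × [bracket] = (589/π) × 0.304722 = 57.131 W/m².
Ratio Q̄_A / Q̄_B = 92.174 / 57.131 = 1.613.

Q̄_A / Q̄_B ≈ 1.61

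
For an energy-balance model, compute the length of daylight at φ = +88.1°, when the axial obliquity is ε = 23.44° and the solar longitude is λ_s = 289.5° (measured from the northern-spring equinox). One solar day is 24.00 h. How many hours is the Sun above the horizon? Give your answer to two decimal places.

Solar declination: sin δ = sin ε · sin λ_s = sin 23.44° × sin 289.5° = -0.37497, so δ = -22.023°.
cos H₀ = −tan φ · tan δ = 12.1930 ≥ 1, so the Sun never rises (polar night) and H₀ = 0.
Daylight = 2H₀/(2π) × 24.00 h = (0.0000/π) × 24.00 = 0.00 h.

0.00 h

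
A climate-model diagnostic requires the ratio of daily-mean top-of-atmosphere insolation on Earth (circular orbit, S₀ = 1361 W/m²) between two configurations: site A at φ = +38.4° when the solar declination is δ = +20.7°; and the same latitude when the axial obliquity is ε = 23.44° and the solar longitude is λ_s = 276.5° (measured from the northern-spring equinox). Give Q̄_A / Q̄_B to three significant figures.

Q̄_A / Q̄_B ≈ 2.95

— Configuration A (φ=+38.4°):
cos H₀ = −tan(+38.4°) tan(+20.700°) = -0.2995, H₀ = 1.8750 rad.
Bracket: H₀ sin φ sin δ + cos φ cos δ sin H₀ = 1.8750×0.62115×0.35347 + 0.78369×0.93544×0.95410 = 0.411671 + 0.699446 = 1.111117.
Q̄ = (S₀/π) × [bracket] = (1361/π) × 1.111117 = 481.36 W/m².
— Configuration B (φ=+38.4°):
Solar declination: sin δ = sin ε · sin λ_s = sin 23.44° × sin 276.5° = -0.39523, so δ = -23.280°.
cos H₀ = −tan(+38.4°) tan(-23.280°) = 0.3410, H₀ = 1.2228 rad.
Bracket: H₀ sin φ sin δ + cos φ cos δ sin H₀ = 1.2228×0.62115×-0.39523 + 0.78369×0.91858×0.94006 = -0.300194 + 0.676732 = 0.376538.
Q̄ = (S₀/π) × [bracket] = (1361/π) × 0.376538 = 163.12 W/m².
Ratio Q̄_A / Q̄_B = 481.36 / 163.12 = 2.951.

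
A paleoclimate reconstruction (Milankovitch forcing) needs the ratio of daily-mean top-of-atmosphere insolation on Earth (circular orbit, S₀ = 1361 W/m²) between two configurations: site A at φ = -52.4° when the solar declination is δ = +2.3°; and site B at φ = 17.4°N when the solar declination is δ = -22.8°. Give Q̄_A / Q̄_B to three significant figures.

— Configuration A (φ=-52.4°):
cos H₀ = −tan(-52.4°) tan(+2.300°) = 0.0522, H₀ = 1.5186 rad.
Bracket: H₀ sin φ sin δ + cos φ cos δ sin H₀ = 1.5186×-0.79229×0.04013 + 0.61015×0.99919×0.99864 = -0.048283 + 0.608827 = 0.560544.
Q̄ = (S₀/π) × [bracket] = (1361/π) × 0.560544 = 242.84 W/m².
— Configuration B (φ=+17.4°):
cos H₀ = −tan(+17.4°) tan(-22.800°) = 0.1317, H₀ = 1.4387 rad.
Bracket: H₀ sin φ sin δ + cos φ cos δ sin H₀ = 1.4387×0.29904×-0.38752 + 0.95424×0.92186×0.99129 = -0.166722 + 0.872014 = 0.705292.
Q̄ = (S₀/π) × [bracket] = (1361/π) × 0.705292 = 305.55 W/m².
Ratio Q̄_A / Q̄_B = 242.84 / 305.55 = 0.7948.

Q̄_A / Q̄_B ≈ 0.795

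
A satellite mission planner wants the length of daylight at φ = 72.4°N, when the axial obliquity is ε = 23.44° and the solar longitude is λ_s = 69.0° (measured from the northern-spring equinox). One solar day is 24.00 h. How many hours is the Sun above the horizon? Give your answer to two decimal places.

24.00 h

Solar declination: sin δ = sin ε · sin λ_s = sin 23.44° × sin 69.0° = 0.37137, so δ = +21.800°.
Sunrise equation: cos H₀ = −tan φ · tan δ = -1.2609 ≤ −1, so the Sun never sets (polar day) and H₀ = π.
Daylight = 2H₀/(2π) × 24.00 h = (3.1416/π) × 24.00 = 24.00 h.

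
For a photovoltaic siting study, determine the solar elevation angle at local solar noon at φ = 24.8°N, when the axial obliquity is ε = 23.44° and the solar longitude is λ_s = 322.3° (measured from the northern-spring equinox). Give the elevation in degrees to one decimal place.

Solar declination: sin δ = sin ε · sin λ_s = sin 23.44° × sin 322.3° = -0.24326, so δ = -14.079°.
At local noon the hour angle is zero, so the zenith angle equals |φ − δ| = |+24.8° − (-14.079°)| = 38.879°.
Elevation = 90° − 38.879° = 51.1°.

51.1°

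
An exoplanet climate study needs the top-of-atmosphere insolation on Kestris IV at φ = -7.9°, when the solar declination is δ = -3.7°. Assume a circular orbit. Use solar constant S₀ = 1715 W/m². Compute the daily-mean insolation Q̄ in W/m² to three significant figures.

Q̄ ≈ 547 W/m²

cos H₀ = −tan(-7.9°) tan(-3.700°) = -0.0090, H₀ = 1.5798 rad.
Bracket: H₀ sin φ sin δ + cos φ cos δ sin H₀ = 1.5798×-0.13744×-0.06453 + 0.99051×0.99792×0.99996 = 0.014011 + 0.988410 = 1.002421.
Q̄ = (S₀/π) × [bracket] = (1715/π) × 1.002421 = 547.2 W/m².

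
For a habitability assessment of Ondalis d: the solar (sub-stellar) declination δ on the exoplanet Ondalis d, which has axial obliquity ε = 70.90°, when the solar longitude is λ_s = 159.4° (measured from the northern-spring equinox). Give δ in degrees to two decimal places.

sin δ = sin ε · sin λ_s = sin 70.90° × sin 159.4° = 0.332472.
δ = arcsin(0.332472) = +19.42°.

δ = +19.42°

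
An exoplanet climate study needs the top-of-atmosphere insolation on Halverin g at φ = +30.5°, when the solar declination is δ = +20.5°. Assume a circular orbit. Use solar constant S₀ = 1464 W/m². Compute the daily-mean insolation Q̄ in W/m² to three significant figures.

Q̄ ≈ 515 W/m²

cos H₀ = −tan(+30.5°) tan(+20.500°) = -0.2202, H₀ = 1.7929 rad.
Bracket: H₀ sin φ sin δ + cos φ cos δ sin H₀ = 1.7929×0.50754×0.35021 + 0.86163×0.93667×0.97545 = 0.318680 + 0.787250 = 1.105930.
Q̄ = (S₀/π) × [bracket] = (1464/π) × 1.105930 = 515.4 W/m².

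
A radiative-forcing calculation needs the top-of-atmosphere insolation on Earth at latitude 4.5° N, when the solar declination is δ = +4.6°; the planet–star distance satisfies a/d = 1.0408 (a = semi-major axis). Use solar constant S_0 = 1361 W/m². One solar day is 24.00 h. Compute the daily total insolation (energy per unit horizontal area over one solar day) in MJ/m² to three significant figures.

40.7 MJ/m²

cos h₀ = −tan(+4.5°) tan(+4.600°) = -0.0063, h₀ = 1.5771 rad.
Bracket: h₀ sin ϕ sin δ + cos ϕ cos δ sin h₀ = 1.5771×0.07846×0.08020 + 0.99692×0.99678×0.99998 = 0.009924 + 0.993690 = 1.003614.
Inverse-square distance factor (a/d)² = 1.0408² = 1.083265.
Q̄ = (S_0/π) × 1.083265 × [bracket] = (1361/π) × 1.083265 × 1.003614 = 470.99 W/m².
Daily total = Q̄ × 24.00 h × 3600 s/h = 470.99 × 24.00 × 3600 / 10⁶ = 40.69 MJ/m².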